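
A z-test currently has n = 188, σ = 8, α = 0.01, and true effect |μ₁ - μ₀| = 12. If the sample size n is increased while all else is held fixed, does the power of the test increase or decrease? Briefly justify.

Power increases: a larger n shrinks the standard error σ/√n, moving the sampling distribution under H₁ further from the critical value.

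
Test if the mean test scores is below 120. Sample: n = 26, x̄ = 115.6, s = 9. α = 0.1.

t = (115.6 - 120)/(9/√26) = -2.493, df = 25. Critical t = -1.316. Reject H₀.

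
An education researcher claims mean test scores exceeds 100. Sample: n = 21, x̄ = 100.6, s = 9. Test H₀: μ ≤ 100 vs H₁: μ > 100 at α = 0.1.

t = (100.6 - 100)/(9/√21) = 0.306, df = 20. Critical t = 1.325. Fail to reject H₀.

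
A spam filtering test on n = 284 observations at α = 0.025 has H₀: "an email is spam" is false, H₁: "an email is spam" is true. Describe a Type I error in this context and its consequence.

Type I error: rejecting H₀ when it is true — concluding that an email is spam when in fact it is not. Consequence: a legitimate email is sent to the spam folder and the user misses it.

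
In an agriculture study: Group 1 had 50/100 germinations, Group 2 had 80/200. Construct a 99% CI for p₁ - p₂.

p̂₁ = 0.5, p̂₂ = 0.4. Difference = 0.1. CI = (-0.057, 0.257)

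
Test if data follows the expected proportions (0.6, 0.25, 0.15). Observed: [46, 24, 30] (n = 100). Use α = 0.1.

Expected: [60.0, 25.0, 15.0]. χ² = 18.307. df = 2, critical = 4.605. Reject H₀.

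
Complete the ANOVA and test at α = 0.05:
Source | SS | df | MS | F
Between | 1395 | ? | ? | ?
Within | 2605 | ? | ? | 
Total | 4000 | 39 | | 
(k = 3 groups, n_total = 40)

df_between = 2, df_within = 37. MS_between = 697.5, MS_within = 70.41. F = 9.907, F_crit ≈ 3.252. Reject H₀.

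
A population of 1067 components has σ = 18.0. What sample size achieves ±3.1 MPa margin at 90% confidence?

Without FPC: n₀ = (1.645×18.0/3.1)² = 91.233. With FPC: n = n₀N/(n₀+N-1) = 84.1 → n = 85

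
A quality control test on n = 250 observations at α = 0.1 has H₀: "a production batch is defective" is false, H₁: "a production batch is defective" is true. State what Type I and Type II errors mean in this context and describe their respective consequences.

Type I (false positive): concluding that a production batch is defective when it is not — scrapping a good batch — wasted material and cost for no reason. Type II (false negative): failing to conclude that a production batch is defective when it is — shipping a defective batch — faulty products reach customers. Which is costlier depends on domain priorities and is a judgement call rather than a statistical fact.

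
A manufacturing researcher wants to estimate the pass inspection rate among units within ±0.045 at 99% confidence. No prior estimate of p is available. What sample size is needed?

Conservative approach: use p = 0.5 (maximizes p(1-p) = 0.25). n = z²(0.25)/E² = 2.576²×0.25/0.045² = 819.2 → n = 820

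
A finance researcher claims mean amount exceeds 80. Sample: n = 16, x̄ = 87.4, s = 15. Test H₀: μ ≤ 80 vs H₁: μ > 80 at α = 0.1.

t = (87.4 - 80)/(15/√16) = 1.973, df = 15. Critical t = 1.341. Reject H₀.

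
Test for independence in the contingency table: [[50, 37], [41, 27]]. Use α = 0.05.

χ² = 0.125. df = 1, critical = 3.841. Fail to reject H₀. No evidence of dependence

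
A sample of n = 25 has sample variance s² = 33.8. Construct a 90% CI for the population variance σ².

df = 24. χ²_{0.05} = 36.415, χ²_{0.95} = 13.848. CI for σ² = ((n-1)s²/χ²_{α/2}, (n-1)s²/χ²_{1-α/2}) = (24·33.8/36.415, 24·33.8/13.848) = (22.28, 58.58)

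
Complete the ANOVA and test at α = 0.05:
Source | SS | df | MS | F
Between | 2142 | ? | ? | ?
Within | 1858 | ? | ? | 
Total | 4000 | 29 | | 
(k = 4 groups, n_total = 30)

df_between = 3, df_within = 26. MS_between = 714.0, MS_within = 71.46. F = 9.991, F_crit ≈ 2.975. Reject H₀.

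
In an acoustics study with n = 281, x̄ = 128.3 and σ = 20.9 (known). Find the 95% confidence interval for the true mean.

CI = x̄ ± z*(σ/√n) = 128.3 ± 1.96(20.9/√281) = 128.3 ± 2.44 = (125.86, 130.74)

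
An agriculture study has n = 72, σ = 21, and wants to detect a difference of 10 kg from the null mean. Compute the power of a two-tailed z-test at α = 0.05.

SE = σ/√n = 21/√72 = 2.475. Non-centrality λ = d/SE = 10/2.475 = 4.041. Power ≈ Φ(λ - z_{α/2}) = Φ(4.041 - 1.96) = Φ(2.081) = 0.981.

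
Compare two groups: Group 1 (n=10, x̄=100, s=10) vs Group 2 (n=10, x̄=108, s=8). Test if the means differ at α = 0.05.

Pooled sp = 9.06. t = -1.975, df = 18. Critical t = ±2.101. Fail to reject H₀.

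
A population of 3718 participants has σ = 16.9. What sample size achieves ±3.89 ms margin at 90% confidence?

Without FPC: n₀ = (1.645×16.9/3.89)² = 51.075. With FPC: n = n₀N/(n₀+N-1) = 50.4 → n = 51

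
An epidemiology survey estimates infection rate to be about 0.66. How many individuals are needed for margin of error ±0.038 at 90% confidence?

n = z²p(1-p)/E² = 1.645²×0.66×0.34/0.038² = 420.5 → n = 421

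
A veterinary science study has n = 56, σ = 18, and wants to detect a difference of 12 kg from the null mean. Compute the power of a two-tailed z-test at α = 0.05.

SE = σ/√n = 18/√56 = 2.405. Non-centrality λ = d/SE = 12/2.405 = 4.989. Power ≈ Φ(λ - z_{α/2}) = Φ(4.989 - 1.96) = Φ(3.029) = 0.999.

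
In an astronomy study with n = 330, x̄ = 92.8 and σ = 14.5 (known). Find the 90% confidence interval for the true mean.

CI = x̄ ± z*(σ/√n) = 92.8 ± 1.645(14.5/√330) = 92.8 ± 1.31 = (91.49, 94.11)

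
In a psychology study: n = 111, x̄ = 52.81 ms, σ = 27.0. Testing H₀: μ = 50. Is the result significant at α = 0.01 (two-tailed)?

z = (52.81 - 50)/(27.0/√111) = 1.096. Since |z| ≤ 2.576, not significant at α = 0.01.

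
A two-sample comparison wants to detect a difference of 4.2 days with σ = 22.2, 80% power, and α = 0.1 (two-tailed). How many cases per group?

n per group = 2(z_α/2 + z_β)²σ²/d² = 2×(1.645 + 0.84)²×22.2²/4.2² = 345.1 → n = 346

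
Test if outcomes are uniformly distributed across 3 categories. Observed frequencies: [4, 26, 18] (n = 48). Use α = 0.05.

Expected = 16 each. χ² = Σ(O-E)²/E = 15.5. df = 2, critical value = 5.991. Reject H₀.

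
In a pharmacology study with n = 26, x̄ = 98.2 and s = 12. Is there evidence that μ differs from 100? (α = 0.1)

t = (x̄ - μ₀)/(s/√n) = (98.2 - 100)/(12/√26) = -0.765. df = 25, critical t = ±1.708. Fail to reject H₀.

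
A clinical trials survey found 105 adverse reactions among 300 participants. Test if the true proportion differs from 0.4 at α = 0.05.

p̂ = 0.35, p₀ = 0.4. z = (p̂ - p₀)/√(p₀(1-p₀)/n) = -1.768. Critical: ±1.96. Fail to reject H₀.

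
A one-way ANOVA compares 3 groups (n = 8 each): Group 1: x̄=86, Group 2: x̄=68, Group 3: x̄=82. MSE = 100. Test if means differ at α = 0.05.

Grand mean = 78.67. SS_between = 1429.33, MS_between = 714.67. F = 7.147, F_crit ≈ 3.467. Reject H₀.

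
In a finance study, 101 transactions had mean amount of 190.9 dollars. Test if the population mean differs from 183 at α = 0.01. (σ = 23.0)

z = (x̄ - μ₀)/(σ/√n) = (190.9 - 183)/(23.0/√101) = 3.452. Critical value: ±2.576. Since |3.452| > 2.576, Reject H₀.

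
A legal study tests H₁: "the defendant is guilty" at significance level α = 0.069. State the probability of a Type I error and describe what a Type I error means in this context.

P(Type I error) = α = 0.069. A Type I error is rejecting H₀ when H₀ is actually true (false positive) — here, concluding that the defendant is guilty when in fact this is not the case. Consequence: convicting an innocent person.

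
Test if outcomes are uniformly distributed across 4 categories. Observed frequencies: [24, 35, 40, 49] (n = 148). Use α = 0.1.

Expected = 37 each. χ² = Σ(O-E)²/E = 8.811. df = 3, critical value = 6.251. Reject H₀.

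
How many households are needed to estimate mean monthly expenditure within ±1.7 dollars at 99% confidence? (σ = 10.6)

n = (z*σ/E)² = (2.576×10.6/1.7)² = 258.0 → n = 258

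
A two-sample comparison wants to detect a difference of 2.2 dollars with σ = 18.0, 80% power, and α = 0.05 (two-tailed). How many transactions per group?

n per group = 2(z_α/2 + z_β)²σ²/d² = 2×(1.96 + 0.84)²×18.0²/2.2² = 1049.7 → n = 1050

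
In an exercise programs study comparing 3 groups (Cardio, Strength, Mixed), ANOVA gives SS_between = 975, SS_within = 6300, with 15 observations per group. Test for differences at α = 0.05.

df_between = 2, df_within = 42. F = MS_between/MS_within = 487.5/150.0 = 3.25. F_crit ≈ 3.22. Reject H₀. At least one mean differs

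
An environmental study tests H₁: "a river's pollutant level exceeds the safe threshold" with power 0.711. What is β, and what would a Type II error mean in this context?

β = 1 - power = 1 - 0.711 = 0.289. A Type II error is failing to reject H₀ when H₀ is false (false negative) — here, failing to conclude that a river's pollutant level exceeds the safe threshold when in fact it is true. Consequence: allowing unsafe pollution to continue.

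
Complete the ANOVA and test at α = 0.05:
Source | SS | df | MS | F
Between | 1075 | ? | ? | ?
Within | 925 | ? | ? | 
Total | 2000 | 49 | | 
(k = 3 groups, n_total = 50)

df_between = 2, df_within = 47. MS_between = 537.5, MS_within = 19.68. F = 27.311, F_crit ≈ 3.195. Reject H₀.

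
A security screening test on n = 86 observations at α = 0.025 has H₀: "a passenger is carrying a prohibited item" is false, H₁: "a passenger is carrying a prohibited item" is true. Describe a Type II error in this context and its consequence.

Type II error: failing to reject H₀ when it is false — concluding that a passenger is carrying a prohibited item is not supported when in fact it is. Consequence: letting a prohibited item through — security breach.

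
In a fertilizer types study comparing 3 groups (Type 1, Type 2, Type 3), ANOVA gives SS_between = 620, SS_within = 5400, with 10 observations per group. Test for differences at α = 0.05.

df_between = 2, df_within = 27. F = MS_between/MS_within = 310.0/200.0 = 1.55. F_crit ≈ 3.354. Fail to reject H₀.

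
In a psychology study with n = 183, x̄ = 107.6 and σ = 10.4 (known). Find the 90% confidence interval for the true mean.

CI = x̄ ± z*(σ/√n) = 107.6 ± 1.645(10.4/√183) = 107.6 ± 1.26 = (106.34, 108.86)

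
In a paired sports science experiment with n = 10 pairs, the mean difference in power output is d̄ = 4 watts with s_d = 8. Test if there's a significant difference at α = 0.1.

t = d̄/(s_d/√n) = 4/(8/√10) = 1.581. df = 9, critical t = ±1.833. Fail to reject H₀.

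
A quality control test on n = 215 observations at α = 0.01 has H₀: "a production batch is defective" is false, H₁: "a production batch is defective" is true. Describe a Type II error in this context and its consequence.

Type II error: failing to reject H₀ when it is false — concluding that a production batch is defective is not supported when in fact it is. Consequence: shipping a defective batch — faulty products reach customers.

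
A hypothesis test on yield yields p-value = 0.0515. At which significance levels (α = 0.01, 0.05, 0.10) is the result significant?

p = 0.0515. Significant at: α = 0.1.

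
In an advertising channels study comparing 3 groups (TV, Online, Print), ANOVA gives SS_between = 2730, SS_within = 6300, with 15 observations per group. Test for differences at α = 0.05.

df_between = 2, df_within = 42. F = MS_between/MS_within = 1365.0/150.0 = 9.1. F_crit ≈ 3.22. Reject H₀. At least one mean differs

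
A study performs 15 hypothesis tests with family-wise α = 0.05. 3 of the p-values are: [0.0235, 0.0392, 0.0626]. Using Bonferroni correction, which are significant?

Bonferroni α = 0.05/15 = 0.00333. None of the given p-values are significant.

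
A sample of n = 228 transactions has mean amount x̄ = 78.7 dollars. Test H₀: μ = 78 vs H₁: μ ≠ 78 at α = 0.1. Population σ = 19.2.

z = (x̄ - μ₀)/(σ/√n) = (78.7 - 78)/(19.2/√228) = 0.551. Critical value: ±1.645. Since |0.551| ≤ 1.645, Fail to reject H₀.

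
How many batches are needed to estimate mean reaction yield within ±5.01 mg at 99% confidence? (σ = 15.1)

n = (z*σ/E)² = (2.576×15.1/5.01)² = 60.3 → n = 61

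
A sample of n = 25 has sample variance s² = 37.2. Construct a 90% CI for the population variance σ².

df = 24. χ²_{0.05} = 36.415, χ²_{0.95} = 13.848. CI for σ² = ((n-1)s²/χ²_{α/2}, (n-1)s²/χ²_{1-α/2}) = (24·37.2/36.415, 24·37.2/13.848) = (24.52, 64.47)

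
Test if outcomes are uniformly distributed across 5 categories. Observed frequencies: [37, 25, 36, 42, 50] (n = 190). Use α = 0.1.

Expected = 38 each. χ² = Σ(O-E)²/E = 8.789. df = 4, critical value = 7.779. Reject H₀.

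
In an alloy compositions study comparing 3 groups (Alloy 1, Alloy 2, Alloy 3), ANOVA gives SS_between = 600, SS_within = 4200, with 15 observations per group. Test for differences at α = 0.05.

df_between = 2, df_within = 42. F = MS_between/MS_within = 300.0/100.0 = 3.0. F_crit ≈ 3.22. Fail to reject H₀.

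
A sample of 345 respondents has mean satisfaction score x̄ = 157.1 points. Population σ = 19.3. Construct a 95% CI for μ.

CI = x̄ ± z*(σ/√n) = 157.1 ± 1.96(19.3/√345) = 157.1 ± 2.04 = (155.06, 159.14)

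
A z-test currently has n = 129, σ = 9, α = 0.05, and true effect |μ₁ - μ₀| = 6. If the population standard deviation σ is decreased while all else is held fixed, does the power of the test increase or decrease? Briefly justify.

Power increases: a smaller σ shrinks the standard error σ/√n, moving the sampling distribution under H₁ further from the critical value.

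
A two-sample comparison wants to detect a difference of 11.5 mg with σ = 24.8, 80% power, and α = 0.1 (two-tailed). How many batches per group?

n per group = 2(z_α/2 + z_β)²σ²/d² = 2×(1.645 + 0.84)²×24.8²/11.5² = 57.4 → n = 58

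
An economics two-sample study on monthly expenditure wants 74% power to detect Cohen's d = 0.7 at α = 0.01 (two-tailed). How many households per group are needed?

z_{α/2} = 2.576, z_β = Φ⁻¹(0.74) = 0.643. For medium effect (d = 0.7): n per group = 2(z_{α/2} + z_β)²/d² = 2(2.576 + 0.643)²/0.7² = 42.3 → 43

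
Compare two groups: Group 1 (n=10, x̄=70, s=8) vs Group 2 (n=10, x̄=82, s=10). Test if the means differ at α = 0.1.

Pooled sp = 9.06. t = -2.963, df = 18. Critical t = ±1.734. Reject H₀.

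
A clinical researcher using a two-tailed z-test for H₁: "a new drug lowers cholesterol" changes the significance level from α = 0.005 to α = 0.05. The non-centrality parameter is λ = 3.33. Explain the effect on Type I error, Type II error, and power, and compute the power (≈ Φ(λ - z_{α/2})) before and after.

Increasing α from 0.005 to 0.05:
• Type I error rate increases (α is the Type I rate by definition).
• Critical value moves from z_{α/2} = 2.807 to 1.96, so power = Φ(λ - z_{α/2}) goes from Φ(3.33 - 2.807) = 0.7 to Φ(3.33 - 1.96) = 0.915.
• Type II error rate β = 1 - power therefore decreases (0.3 → 0.085).
Appropriate when false negatives are costly — here, shelving an effective drug — patients miss out on a treatment that would have helped.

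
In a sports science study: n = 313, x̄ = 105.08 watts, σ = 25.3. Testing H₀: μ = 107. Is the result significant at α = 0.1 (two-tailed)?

z = (105.08 - 107)/(25.3/√313) = -1.343. Since |z| ≤ 1.645, not significant at α = 0.1.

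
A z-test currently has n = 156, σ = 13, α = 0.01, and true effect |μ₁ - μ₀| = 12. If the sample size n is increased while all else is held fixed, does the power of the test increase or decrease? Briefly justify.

Power increases: a larger n shrinks the standard error σ/√n, moving the sampling distribution under H₁ further from the critical value.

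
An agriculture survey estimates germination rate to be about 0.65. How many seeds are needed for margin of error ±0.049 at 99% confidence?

n = z²p(1-p)/E² = 2.576²×0.65×0.35/0.049² = 628.8 → n = 629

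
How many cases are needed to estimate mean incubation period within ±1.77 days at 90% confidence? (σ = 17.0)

n = (z*σ/E)² = (1.645×17.0/1.77)² = 249.6 → n = 250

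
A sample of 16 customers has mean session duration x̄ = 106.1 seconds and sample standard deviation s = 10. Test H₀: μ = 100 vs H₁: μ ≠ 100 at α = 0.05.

t = (x̄ - μ₀)/(s/√n) = (106.1 - 100)/(10/√16) = 2.44. df = 15, critical t = ±2.131. Reject H₀.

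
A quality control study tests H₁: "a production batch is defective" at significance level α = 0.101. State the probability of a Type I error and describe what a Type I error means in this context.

P(Type I error) = α = 0.101. A Type I error is rejecting H₀ when H₀ is actually true (false positive) — here, concluding that a production batch is defective when in fact this is not the case. Consequence: scrapping a good batch — wasted material and cost for no reason.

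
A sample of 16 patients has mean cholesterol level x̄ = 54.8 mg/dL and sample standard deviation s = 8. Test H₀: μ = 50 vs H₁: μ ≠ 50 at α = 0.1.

t = (x̄ - μ₀)/(s/√n) = (54.8 - 50)/(8/√16) = 2.4. df = 15, critical t = ±1.753. Reject H₀.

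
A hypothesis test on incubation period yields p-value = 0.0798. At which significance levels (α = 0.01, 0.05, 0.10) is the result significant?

p = 0.0798. Significant at: α = 0.1.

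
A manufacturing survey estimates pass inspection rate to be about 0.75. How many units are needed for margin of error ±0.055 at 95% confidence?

n = z²p(1-p)/E² = 1.96²×0.75×0.25/0.055² = 238.1 → n = 239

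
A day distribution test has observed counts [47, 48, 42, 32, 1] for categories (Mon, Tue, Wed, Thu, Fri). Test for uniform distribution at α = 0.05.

Expected = 34 each. χ² = Σ(O-E)²/E = 44.765. df = 4, critical value = 9.488. Reject H₀.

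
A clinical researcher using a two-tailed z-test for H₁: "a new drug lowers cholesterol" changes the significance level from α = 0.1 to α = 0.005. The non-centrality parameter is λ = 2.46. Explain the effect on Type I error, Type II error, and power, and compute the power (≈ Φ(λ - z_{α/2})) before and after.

Decreasing α from 0.1 to 0.005:
• Type I error rate decreases (α is the Type I rate by definition).
• Critical value moves from z_{α/2} = 1.645 to 2.807, so power = Φ(λ - z_{α/2}) goes from Φ(2.46 - 1.645) = 0.792 to Φ(2.46 - 2.807) = 0.364.
• Type II error rate β = 1 - power therefore increases (0.208 → 0.636).
Appropriate when false positives are costly — here, approving an ineffective drug — patients take a useless medication and may skip effective alternatives.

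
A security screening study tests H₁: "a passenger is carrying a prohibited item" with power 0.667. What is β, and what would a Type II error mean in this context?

β = 1 - power = 1 - 0.667 = 0.333. A Type II error is failing to reject H₀ when H₀ is false (false negative) — here, failing to conclude that a passenger is carrying a prohibited item when in fact it is true. Consequence: letting a prohibited item through — security breach.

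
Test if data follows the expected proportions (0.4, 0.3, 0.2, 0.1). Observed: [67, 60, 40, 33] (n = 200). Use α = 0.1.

Expected: [80.0, 60.0, 40.0, 20.0]. χ² = 10.562. df = 3, critical = 6.251. Reject H₀.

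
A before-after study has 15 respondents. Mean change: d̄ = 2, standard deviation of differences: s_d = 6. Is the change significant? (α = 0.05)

t = d̄/(s_d/√n) = 2/(6/√15) = 1.291. df = 14, critical t = ±2.145. Fail to reject H₀.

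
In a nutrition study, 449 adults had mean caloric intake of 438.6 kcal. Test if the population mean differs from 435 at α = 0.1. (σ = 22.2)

z = (x̄ - μ₀)/(σ/√n) = (438.6 - 435)/(22.2/√449) = 3.436. Critical value: ±1.645. Since |3.436| > 1.645, Reject H₀.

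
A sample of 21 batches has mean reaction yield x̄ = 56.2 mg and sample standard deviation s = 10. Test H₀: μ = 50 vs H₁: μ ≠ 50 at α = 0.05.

t = (x̄ - μ₀)/(s/√n) = (56.2 - 50)/(10/√21) = 2.841. df = 20, critical t = ±2.086. Reject H₀.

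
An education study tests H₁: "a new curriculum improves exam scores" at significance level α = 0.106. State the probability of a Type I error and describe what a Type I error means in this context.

P(Type I error) = α = 0.106. A Type I error is rejecting H₀ when H₀ is actually true (false positive) — here, concluding that a new curriculum improves exam scores when in fact this is not the case. Consequence: adopting a curriculum that gives no real benefit — disruption for nothing.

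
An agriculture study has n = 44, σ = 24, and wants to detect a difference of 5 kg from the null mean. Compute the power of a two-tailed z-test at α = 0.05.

SE = σ/√n = 24/√44 = 3.618. Non-centrality λ = d/SE = 5/3.618 = 1.382. Power ≈ Φ(λ - z_{α/2}) = Φ(1.382 - 1.96) = Φ(-0.578) = 0.282.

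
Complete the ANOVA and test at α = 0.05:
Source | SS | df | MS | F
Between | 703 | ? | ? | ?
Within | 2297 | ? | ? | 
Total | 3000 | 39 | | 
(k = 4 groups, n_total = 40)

df_between = 3, df_within = 36. MS_between = 234.33, MS_within = 63.81. F = 3.673, F_crit ≈ 2.866. Reject H₀.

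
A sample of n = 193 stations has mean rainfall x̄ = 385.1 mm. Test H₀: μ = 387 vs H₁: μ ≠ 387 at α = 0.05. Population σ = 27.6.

z = (x̄ - μ₀)/(σ/√n) = (385.1 - 387)/(27.6/√193) = -0.956. Critical value: ±1.96. Since |-0.956| ≤ 1.96, Fail to reject H₀.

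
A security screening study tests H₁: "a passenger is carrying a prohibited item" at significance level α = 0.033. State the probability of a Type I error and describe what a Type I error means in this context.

P(Type I error) = α = 0.033. A Type I error is rejecting H₀ when H₀ is actually true (false positive) — here, concluding that a passenger is carrying a prohibited item when in fact this is not the case. Consequence: detaining an innocent passenger — delay and inconvenience.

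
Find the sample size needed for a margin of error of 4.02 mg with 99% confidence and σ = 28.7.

n = (z*σ/E)² = (2.576×28.7/4.02)² = 338.2 → n = 339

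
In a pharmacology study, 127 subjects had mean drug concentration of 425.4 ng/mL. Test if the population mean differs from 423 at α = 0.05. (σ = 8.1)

z = (x̄ - μ₀)/(σ/√n) = (425.4 - 423)/(8.1/√127) = 3.339. Critical value: ±1.96. Since |3.339| > 1.96, Reject H₀.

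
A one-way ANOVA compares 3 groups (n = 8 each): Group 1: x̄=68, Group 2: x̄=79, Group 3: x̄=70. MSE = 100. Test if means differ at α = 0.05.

Grand mean = 72.33. SS_between = 549.33, MS_between = 274.67. F = 2.747, F_crit ≈ 3.467. Fail to reject H₀.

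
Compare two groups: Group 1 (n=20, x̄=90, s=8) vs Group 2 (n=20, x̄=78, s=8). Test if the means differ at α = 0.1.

Pooled sp = 8.0. t = 4.743, df = 38. Critical t = ±1.686. Reject H₀.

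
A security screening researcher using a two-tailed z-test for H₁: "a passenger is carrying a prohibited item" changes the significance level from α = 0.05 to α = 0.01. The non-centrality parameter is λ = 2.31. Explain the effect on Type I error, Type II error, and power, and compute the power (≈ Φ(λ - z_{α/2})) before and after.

Decreasing α from 0.05 to 0.01:
• Type I error rate decreases (α is the Type I rate by definition).
• Critical value moves from z_{α/2} = 1.96 to 2.576, so power = Φ(λ - z_{α/2}) goes from Φ(2.31 - 1.96) = 0.637 to Φ(2.31 - 2.576) = 0.395.
• Type II error rate β = 1 - power therefore increases (0.363 → 0.605).
Appropriate when false positives are costly — here, detaining an innocent passenger — delay and inconvenience.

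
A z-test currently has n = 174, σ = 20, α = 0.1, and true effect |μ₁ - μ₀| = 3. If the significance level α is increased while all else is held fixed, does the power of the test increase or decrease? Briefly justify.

Power increases: a larger α lowers the critical value, so more of the H₁ sampling distribution falls in the rejection region.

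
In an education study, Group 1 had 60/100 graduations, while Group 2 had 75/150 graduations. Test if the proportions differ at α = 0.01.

p̂₁ = 0.6, p̂₂ = 0.5, pooled p̂ = 0.54. z = 1.554. Critical: ±2.576. Fail to reject H₀.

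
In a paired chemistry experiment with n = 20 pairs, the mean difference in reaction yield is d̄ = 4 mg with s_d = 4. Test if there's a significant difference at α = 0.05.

t = d̄/(s_d/√n) = 4/(4/√20) = 4.472. df = 19, critical t = ±2.093. Reject H₀.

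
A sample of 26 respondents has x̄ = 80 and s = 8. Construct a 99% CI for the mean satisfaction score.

CI = x̄ ± t*(s/√n) = 80 ± 2.787(8/√26) = (75.63, 84.37)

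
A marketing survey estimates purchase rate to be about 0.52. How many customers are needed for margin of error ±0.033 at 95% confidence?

n = z²p(1-p)/E² = 1.96²×0.52×0.48/0.033² = 880.5 → n = 881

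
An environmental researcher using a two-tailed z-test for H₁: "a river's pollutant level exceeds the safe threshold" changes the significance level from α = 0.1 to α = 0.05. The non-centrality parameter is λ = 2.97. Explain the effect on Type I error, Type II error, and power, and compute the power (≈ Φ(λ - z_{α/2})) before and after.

Decreasing α from 0.1 to 0.05:
• Type I error rate decreases (α is the Type I rate by definition).
• Critical value moves from z_{α/2} = 1.645 to 1.96, so power = Φ(λ - z_{α/2}) goes from Φ(2.97 - 1.645) = 0.907 to Φ(2.97 - 1.96) = 0.844.
• Type II error rate β = 1 - power therefore increases (0.093 → 0.156).
Appropriate when false positives are costly — here, shutting down a compliant factory unnecessarily.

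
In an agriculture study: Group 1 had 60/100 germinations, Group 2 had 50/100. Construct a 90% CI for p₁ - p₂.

p̂₁ = 0.6, p̂₂ = 0.5. Difference = 0.1. CI = (-0.015, 0.215)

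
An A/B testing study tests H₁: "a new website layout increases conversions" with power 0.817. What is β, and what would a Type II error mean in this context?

β = 1 - power = 1 - 0.817 = 0.183. A Type II error is failing to reject H₀ when H₀ is false (false negative) — here, failing to conclude that a new website layout increases conversions when in fact it is true. Consequence: discarding a layout that would have improved conversions — lost revenue.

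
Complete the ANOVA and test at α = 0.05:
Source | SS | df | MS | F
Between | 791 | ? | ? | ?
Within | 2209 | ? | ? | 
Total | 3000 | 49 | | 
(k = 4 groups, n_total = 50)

df_between = 3, df_within = 46. MS_between = 263.67, MS_within = 48.02. F = 5.491, F_crit ≈ 2.807. Reject H₀.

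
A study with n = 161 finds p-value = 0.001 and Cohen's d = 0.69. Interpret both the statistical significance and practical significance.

Statistically significant (p = 0.001 < 0.05). Cohen's d = 0.69 indicates a medium effect size. Both statistical and practical significance should be considered.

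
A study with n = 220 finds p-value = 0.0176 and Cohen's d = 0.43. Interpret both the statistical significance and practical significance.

Statistically significant (p = 0.0176 < 0.05). Cohen's d = 0.43 indicates a small effect size. Both statistical and practical significance should be considered.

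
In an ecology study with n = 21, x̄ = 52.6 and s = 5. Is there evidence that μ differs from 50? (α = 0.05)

t = (x̄ - μ₀)/(s/√n) = (52.6 - 50)/(5/√21) = 2.383. df = 20, critical t = ±2.086. Reject H₀.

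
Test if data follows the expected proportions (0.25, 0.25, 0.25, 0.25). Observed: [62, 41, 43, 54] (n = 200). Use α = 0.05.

Expected: [50.0, 50.0, 50.0, 50.0]. χ² = 5.8. df = 3, critical = 7.815. Fail to reject H₀.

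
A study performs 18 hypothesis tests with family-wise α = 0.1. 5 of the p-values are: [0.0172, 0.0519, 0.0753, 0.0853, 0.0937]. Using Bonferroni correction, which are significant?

Bonferroni α = 0.1/18 = 0.00556. None of the given p-values are significant.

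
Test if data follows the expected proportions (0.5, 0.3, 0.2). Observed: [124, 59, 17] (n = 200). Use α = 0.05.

Expected: [100.0, 60.0, 40.0]. χ² = 19.002. df = 2, critical = 5.991. Reject H₀.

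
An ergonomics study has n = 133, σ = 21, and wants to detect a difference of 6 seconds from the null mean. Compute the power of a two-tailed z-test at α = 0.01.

SE = σ/√n = 21/√133 = 1.821. Non-centrality λ = d/SE = 6/1.821 = 3.295. Power ≈ Φ(λ - z_{α/2}) = Φ(3.295 - 2.576) = Φ(0.719) = 0.764.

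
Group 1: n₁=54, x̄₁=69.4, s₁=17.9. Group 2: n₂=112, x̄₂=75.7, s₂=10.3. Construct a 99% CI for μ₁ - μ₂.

Difference = -6.3. SE = √(17.9²/54 + 10.3²/112) = 2.623. CI = (-13.06, 0.46)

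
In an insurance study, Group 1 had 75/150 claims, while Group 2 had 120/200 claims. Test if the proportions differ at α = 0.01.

p̂₁ = 0.5, p̂₂ = 0.6, pooled p̂ = 0.557. z = -1.864. Critical: ±2.576. Fail to reject H₀.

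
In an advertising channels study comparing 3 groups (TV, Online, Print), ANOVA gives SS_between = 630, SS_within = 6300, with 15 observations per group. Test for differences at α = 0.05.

df_between = 2, df_within = 42. F = MS_between/MS_within = 315.0/150.0 = 2.1. F_crit ≈ 3.22. Fail to reject H₀.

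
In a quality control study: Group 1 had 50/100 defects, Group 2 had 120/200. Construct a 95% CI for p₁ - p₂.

p̂₁ = 0.5, p̂₂ = 0.6. Difference = -0.1. CI = (-0.219, 0.019)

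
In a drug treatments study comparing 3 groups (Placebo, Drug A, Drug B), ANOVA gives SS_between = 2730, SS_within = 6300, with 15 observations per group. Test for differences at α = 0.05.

df_between = 2, df_within = 42. F = MS_between/MS_within = 1365.0/150.0 = 9.1. F_crit ≈ 3.22. Reject H₀. At least one mean differs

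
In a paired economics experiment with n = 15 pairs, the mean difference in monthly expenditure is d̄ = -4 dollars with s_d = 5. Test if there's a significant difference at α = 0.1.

t = d̄/(s_d/√n) = -4/(5/√15) = -3.098. df = 14, critical t = ±1.761. Reject H₀.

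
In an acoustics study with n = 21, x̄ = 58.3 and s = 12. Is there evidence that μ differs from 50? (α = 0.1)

t = (x̄ - μ₀)/(s/√n) = (58.3 - 50)/(12/√21) = 3.17. df = 20, critical t = ±1.725. Reject H₀.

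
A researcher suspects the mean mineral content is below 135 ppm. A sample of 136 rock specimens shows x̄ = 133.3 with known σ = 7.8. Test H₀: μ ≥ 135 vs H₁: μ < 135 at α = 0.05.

z = -2.542. Critical value: -1.645. Reject H₀.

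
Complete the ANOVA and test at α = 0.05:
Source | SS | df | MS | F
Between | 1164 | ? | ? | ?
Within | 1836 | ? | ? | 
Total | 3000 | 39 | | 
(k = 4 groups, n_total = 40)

df_between = 3, df_within = 36. MS_between = 388.0, MS_within = 51.0. F = 7.608, F_crit ≈ 2.866. Reject H₀.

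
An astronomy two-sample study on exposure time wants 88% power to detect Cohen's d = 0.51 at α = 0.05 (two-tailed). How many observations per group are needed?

z_{α/2} = 1.96, z_β = Φ⁻¹(0.88) = 1.175. For medium effect (d = 0.51): n per group = 2(z_{α/2} + z_β)²/d² = 2(1.96 + 1.175)²/0.51² = 75.6 → 76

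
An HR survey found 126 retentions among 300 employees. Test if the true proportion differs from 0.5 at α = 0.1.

p̂ = 0.42, p₀ = 0.5. z = (p̂ - p₀)/√(p₀(1-p₀)/n) = -2.771. Critical: ±1.645. Reject H₀.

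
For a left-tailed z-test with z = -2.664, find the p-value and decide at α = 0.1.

p = P(Z < -2.664) = Φ(-2.664) ≈ 0.0039. Since p < 0.1, reject H₀ (significant) at α = 0.1.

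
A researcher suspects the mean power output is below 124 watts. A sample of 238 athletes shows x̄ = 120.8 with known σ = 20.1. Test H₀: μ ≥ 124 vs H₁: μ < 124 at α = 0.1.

z = -2.456. Critical value: -1.28. Reject H₀.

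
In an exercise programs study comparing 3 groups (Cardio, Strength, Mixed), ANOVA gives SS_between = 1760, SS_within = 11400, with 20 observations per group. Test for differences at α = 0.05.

df_between = 2, df_within = 57. F = MS_between/MS_within = 880.0/200.0 = 4.4. F_crit ≈ 3.159. Reject H₀. At least one mean differs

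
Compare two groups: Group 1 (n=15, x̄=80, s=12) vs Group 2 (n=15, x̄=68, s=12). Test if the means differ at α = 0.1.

Pooled sp = 12.0. t = 2.739, df = 28. Critical t = ±1.701. Reject H₀.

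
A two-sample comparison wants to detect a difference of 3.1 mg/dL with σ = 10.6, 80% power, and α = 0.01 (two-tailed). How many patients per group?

n per group = 2(z_α/2 + z_β)²σ²/d² = 2×(2.576 + 0.84)²×10.6²/3.1² = 272.9 → n = 273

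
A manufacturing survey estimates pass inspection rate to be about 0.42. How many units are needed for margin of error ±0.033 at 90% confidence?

n = z²p(1-p)/E² = 1.645²×0.42×0.58/0.033² = 605.3 → n = 606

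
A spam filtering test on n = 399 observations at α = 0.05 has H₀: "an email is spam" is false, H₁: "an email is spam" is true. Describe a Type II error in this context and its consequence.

Type II error: failing to reject H₀ when it is false — concluding that an email is spam is not supported when in fact it is. Consequence: a spam email lands in the inbox.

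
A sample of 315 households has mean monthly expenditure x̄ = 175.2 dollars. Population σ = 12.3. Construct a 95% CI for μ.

CI = x̄ ± z*(σ/√n) = 175.2 ± 1.96(12.3/√315) = 175.2 ± 1.36 = (173.84, 176.56)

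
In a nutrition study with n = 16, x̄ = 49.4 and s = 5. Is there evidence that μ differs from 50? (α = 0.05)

t = (x̄ - μ₀)/(s/√n) = (49.4 - 50)/(5/√16) = -0.48. df = 15, critical t = ±2.131. Fail to reject H₀.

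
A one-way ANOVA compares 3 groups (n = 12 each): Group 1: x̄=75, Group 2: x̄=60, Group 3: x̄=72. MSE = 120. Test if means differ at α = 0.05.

Grand mean = 69.0. SS_between = 1512.0, MS_between = 756.0. F = 6.3, F_crit ≈ 3.285. Reject H₀.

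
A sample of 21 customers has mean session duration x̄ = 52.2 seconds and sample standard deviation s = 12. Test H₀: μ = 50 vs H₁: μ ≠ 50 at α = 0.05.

t = (x̄ - μ₀)/(s/√n) = (52.2 - 50)/(12/√21) = 0.84. df = 20, critical t = ±2.086. Fail to reject H₀.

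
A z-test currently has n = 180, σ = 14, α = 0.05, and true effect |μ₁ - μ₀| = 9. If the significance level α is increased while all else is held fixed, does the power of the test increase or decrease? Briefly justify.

Power increases: a larger α lowers the critical value, so more of the H₁ sampling distribution falls in the rejection region.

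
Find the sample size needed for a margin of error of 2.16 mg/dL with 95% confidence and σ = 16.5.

n = (z*σ/E)² = (1.96×16.5/2.16)² = 224.2 → n = 225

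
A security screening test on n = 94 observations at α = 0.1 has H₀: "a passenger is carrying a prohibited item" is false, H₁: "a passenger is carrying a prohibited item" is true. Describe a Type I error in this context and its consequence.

Type I error: rejecting H₀ when it is true — concluding that a passenger is carrying a prohibited item when in fact it is not. Consequence: detaining an innocent passenger — delay and inconvenience.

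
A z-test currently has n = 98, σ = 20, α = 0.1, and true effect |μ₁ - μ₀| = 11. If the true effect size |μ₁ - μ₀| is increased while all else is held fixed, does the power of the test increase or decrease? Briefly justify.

Power increases: a larger true effect increases the non-centrality λ = |μ₁ - μ₀|/(σ/√n).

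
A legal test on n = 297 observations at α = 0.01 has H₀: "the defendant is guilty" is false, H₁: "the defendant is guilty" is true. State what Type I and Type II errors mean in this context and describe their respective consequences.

Type I (false positive): concluding that the defendant is guilty when it is not — convicting an innocent person. Type II (false negative): failing to conclude that the defendant is guilty when it is — acquitting a guilty person. Which is costlier depends on domain priorities and is a judgement call rather than a statistical fact.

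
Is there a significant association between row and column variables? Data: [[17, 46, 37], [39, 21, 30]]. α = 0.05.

χ² = 18.227. df = 2, critical = 5.991. Reject H₀. Variables are dependent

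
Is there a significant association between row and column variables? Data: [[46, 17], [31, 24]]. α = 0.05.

χ² = 3.591. df = 1, critical = 3.841. Fail to reject H₀. No evidence of dependence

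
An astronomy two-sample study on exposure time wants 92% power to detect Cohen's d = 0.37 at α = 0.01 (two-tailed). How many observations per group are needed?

z_{α/2} = 2.576, z_β = Φ⁻¹(0.92) = 1.405. For small effect (d = 0.37): n per group = 2(z_{α/2} + z_β)²/d² = 2(2.576 + 1.405)²/0.37² = 231.5 → 232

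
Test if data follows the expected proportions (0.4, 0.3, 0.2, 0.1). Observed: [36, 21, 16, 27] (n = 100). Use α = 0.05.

Expected: [40.0, 30.0, 20.0, 10.0]. χ² = 32.8. df = 3, critical = 7.815. Reject H₀.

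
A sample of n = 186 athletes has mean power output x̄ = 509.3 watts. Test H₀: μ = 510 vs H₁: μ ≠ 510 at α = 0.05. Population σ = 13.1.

z = (x̄ - μ₀)/(σ/√n) = (509.3 - 510)/(13.1/√186) = -0.729. Critical value: ±1.96. Since |-0.729| ≤ 1.96, Fail to reject H₀.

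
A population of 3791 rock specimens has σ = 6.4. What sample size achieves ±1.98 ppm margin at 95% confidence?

Without FPC: n₀ = (1.96×6.4/1.98)² = 40.137. With FPC: n = n₀N/(n₀+N-1) = 39.7 → n = 40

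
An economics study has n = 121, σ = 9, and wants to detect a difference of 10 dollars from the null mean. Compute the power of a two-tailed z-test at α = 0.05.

SE = σ/√n = 9/√121 = 0.818. Non-centrality λ = d/SE = 10/0.818 = 12.222. Power ≈ Φ(λ - z_{α/2}) = Φ(12.222 - 1.96) = Φ(10.262) = 1.0.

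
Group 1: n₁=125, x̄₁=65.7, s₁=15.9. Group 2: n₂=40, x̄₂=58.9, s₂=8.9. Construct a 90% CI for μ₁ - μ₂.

Difference = 6.8. SE = √(15.9²/125 + 8.9²/40) = 2.001. CI = (3.51, 10.09)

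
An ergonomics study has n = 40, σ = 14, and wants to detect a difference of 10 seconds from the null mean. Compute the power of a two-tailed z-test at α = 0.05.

SE = σ/√n = 14/√40 = 2.214. Non-centrality λ = d/SE = 10/2.214 = 4.518. Power ≈ Φ(λ - z_{α/2}) = Φ(4.518 - 1.96) = Φ(2.558) = 0.995.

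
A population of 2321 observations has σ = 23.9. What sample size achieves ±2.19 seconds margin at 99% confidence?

Without FPC: n₀ = (2.576×23.9/2.19)² = 790.313. With FPC: n = n₀N/(n₀+N-1) = 589.8 → n = 590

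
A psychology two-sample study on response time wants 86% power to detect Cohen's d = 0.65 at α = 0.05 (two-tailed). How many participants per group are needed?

z_{α/2} = 1.96, z_β = Φ⁻¹(0.86) = 1.08. For medium effect (d = 0.65): n per group = 2(z_{α/2} + z_β)²/d² = 2(1.96 + 1.08)²/0.65² = 43.7 → 44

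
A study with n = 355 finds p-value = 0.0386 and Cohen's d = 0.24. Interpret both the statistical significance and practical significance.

Statistically significant (p = 0.0386 < 0.05). Cohen's d = 0.24 indicates a small effect size. Both statistical and practical significance should be considered.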